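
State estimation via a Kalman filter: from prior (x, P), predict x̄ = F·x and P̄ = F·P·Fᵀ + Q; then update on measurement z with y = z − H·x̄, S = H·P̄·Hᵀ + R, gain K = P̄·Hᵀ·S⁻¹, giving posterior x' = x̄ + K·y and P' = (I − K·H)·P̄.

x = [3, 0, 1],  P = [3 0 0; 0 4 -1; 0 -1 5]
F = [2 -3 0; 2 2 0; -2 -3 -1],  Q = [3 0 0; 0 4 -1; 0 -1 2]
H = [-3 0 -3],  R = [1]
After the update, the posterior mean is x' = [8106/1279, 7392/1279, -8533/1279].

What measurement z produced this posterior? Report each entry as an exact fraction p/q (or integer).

z = [1]

x̄ = F·x = [6, 6, -7]
P̄ = F·P·Fᵀ + Q = [51 -12 21; -12 32 -35; 21 -35 49]
S = H·P̄·Hᵀ + R = [1279]
K = P̄·Hᵀ·S⁻¹ = [-216/1279; 141/1279; -210/1279]
x' − x̄ = [432/1279, -282/1279, 420/1279] = K·y
y = (KᵀK)⁻¹·Kᵀ·(x' − x̄) = [-2]
z = y + H·x̄ = [-2] + [3] = [1]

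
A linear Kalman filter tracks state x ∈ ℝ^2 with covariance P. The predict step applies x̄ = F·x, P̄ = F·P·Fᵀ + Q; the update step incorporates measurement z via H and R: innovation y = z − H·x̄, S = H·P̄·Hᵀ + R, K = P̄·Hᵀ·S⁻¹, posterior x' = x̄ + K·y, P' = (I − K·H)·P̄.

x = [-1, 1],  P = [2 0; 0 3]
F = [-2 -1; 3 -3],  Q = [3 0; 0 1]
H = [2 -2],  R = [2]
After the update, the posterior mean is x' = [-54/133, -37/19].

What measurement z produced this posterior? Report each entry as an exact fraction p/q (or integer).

z = [3]

x̄ = F·x = [1, -6]
P̄ = F·P·Fᵀ + Q = [14 -3; -3 46]
S = H·P̄·Hᵀ + R = [266]
K = P̄·Hᵀ·S⁻¹ = [17/133; -7/19]
x' − x̄ = [-187/133, 77/19] = K·y
y = (KᵀK)⁻¹·Kᵀ·(x' − x̄) = [-11]
z = y + H·x̄ = [-11] + [14] = [3]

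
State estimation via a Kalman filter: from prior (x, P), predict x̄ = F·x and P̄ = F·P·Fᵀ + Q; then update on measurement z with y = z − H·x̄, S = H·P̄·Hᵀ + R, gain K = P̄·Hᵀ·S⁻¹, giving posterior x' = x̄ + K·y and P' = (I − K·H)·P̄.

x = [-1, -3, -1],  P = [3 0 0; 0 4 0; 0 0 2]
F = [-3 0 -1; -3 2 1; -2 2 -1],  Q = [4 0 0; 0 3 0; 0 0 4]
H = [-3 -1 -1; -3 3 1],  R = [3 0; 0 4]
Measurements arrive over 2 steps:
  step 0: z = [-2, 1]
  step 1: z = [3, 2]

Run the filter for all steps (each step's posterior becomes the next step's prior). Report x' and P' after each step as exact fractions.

step 0: x̄ = F·x = [4, -4, -3]
step 0: P̄ = F·P·Fᵀ + Q = [33 25 20; 25 48 32; 20 32 34]
step 0: y = z − H·x̄ = [3, 28]
step 0: S = H·P̄·Hᵀ + R = [716 -159; -159 389]
step 0: K = P̄·Hᵀ·S⁻¹ = [-56652/253243 -25760/253243; -44236/253243 47671/253243; -37884/253243 30086/253243]
step 0: x' = x̄ + K·y = [121736/253243, 189108/253243, -30973/253243]
step 0: P' = (I − K·H)·P̄ = [96091/253243 151775/253243 -270092/253243; 151775/253243 484313/253243 -806930/253243; -270092/253243 -806930/253243 1730858/253243]
step 1: x̄ = F·x = [-334235/253243, -17965/253243, 165717/253243]
step 1: P̄ = F·P·Fᵀ + Q = [1988097/253243 -162829/253243 1660154/253243; -162829/253243 1864190/253243 -1004902/253243; 1660154/253243 -1004902/253243 5998598/253243]
step 1: y = z − H·x̄ = [-95224/253243, -608041/253243]
step 1: S = H·P̄·Hᵀ + R = [33489536/253243 11298287/253243; 11298287/253243 28622739/253243]
step 1: K = P̄·Hᵀ·S⁻¹ = [-629527552/3281081645 -300893904/3281081645; -268379368/3281081645 687827469/3281081645; -1038251404/3281081645 180959382/3281081645]
step 1: x' = x̄ + K·y = [-3371269341/3281081645, -1783329754/3281081645, 2102986993/3281081645]
step 1: P' = (I − K·H)·P̄ = [1515320759/3281081645 2999883141/3281081645 -5657262762/3281081645; 2999883141/3281081645 9972735309/3281081645 -18167246628/3281081645; -5657262762/3281081645 -18167246628/3281081645 38253789126/3281081645]

step 0: x' = [121736/253243, 189108/253243, -30973/253243], P' = [96091/253243 151775/253243 -270092/253243; 151775/253243 484313/253243 -806930/253243; -270092/253243 -806930/253243 1730858/253243]
step 1: x' = [-3371269341/3281081645, -1783329754/3281081645, 2102986993/3281081645], P' = [1515320759/3281081645 2999883141/3281081645 -5657262762/3281081645; 2999883141/3281081645 9972735309/3281081645 -18167246628/3281081645; -5657262762/3281081645 -18167246628/3281081645 38253789126/3281081645]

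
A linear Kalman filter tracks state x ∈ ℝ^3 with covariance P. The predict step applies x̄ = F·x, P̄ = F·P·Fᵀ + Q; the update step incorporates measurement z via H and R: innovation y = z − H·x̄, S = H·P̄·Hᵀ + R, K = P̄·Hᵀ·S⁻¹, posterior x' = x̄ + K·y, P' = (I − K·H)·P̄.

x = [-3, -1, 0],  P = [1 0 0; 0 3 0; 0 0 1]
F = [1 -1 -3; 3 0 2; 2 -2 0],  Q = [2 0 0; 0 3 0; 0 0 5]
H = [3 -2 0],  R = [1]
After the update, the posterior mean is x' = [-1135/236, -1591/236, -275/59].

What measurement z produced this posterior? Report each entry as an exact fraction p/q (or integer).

z = [-1]

x̄ = F·x = [-2, -9, -4]
P̄ = F·P·Fᵀ + Q = [15 -3 8; -3 16 6; 8 6 21]
S = H·P̄·Hᵀ + R = [236]
K = P̄·Hᵀ·S⁻¹ = [51/236; -41/236; 3/59]
x' − x̄ = [-663/236, 533/236, -39/59] = K·y
y = (KᵀK)⁻¹·Kᵀ·(x' − x̄) = [-13]
z = y + H·x̄ = [-13] + [12] = [-1]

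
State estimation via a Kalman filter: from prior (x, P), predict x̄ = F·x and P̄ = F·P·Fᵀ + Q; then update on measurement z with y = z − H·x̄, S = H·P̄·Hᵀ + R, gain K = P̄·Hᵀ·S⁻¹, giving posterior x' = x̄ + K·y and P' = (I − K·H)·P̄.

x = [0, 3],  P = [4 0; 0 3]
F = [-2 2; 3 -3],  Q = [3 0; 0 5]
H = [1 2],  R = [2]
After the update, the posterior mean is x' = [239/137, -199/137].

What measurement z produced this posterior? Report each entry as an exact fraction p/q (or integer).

z = [-1]

x̄ = F·x = [6, -9]
P̄ = F·P·Fᵀ + Q = [31 -42; -42 68]
S = H·P̄·Hᵀ + R = [137]
K = P̄·Hᵀ·S⁻¹ = [-53/137; 94/137]
x' − x̄ = [-583/137, 1034/137] = K·y
y = (KᵀK)⁻¹·Kᵀ·(x' − x̄) = [11]
z = y + H·x̄ = [11] + [-12] = [-1]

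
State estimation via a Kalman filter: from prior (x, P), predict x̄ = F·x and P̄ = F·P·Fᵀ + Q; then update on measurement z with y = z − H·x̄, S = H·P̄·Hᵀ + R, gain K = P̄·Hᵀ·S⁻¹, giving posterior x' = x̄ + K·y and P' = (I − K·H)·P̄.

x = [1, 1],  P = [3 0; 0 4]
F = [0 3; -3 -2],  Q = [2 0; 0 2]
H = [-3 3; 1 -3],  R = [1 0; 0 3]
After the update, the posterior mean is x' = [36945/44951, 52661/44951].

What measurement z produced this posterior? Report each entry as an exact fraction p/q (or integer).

z = [1, -3]

x̄ = F·x = [3, -5]
P̄ = F·P·Fᵀ + Q = [38 -24; -24 45]
S = H·P̄·Hᵀ + R = [1180 -807; -807 590]
K = P̄·Hᵀ·S⁻¹ = [-20970/44951 -20302/44951; -6183/44951 -20571/44951]
x' − x̄ = [-97908/44951, 277416/44951] = K·y
y = (KᵀK)⁻¹·Kᵀ·(x' − x̄) = [25, -21]
z = y + H·x̄ = [25, -21] + [-24, 18] = [1, -3]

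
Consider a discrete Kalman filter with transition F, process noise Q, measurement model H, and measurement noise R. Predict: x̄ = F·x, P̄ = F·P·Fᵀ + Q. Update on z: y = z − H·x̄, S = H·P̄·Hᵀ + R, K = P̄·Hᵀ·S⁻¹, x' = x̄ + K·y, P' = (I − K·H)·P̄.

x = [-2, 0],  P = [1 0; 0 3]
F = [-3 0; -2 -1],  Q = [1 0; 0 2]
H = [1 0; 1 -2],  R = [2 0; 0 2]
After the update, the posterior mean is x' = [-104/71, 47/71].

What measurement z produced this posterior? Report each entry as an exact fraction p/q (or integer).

z = [-3, -3]

x̄ = F·x = [6, 4]
P̄ = F·P·Fᵀ + Q = [10 6; 6 9]
S = H·P̄·Hᵀ + R = [12 -2; -2 24]
K = P̄·Hᵀ·S⁻¹ = [59/71 -1/71; 30/71 -33/71]
x' − x̄ = [-530/71, -237/71] = K·y
y = (KᵀK)⁻¹·Kᵀ·(x' − x̄) = [-9, -1]
z = y + H·x̄ = [-9, -1] + [6, -2] = [-3, -3]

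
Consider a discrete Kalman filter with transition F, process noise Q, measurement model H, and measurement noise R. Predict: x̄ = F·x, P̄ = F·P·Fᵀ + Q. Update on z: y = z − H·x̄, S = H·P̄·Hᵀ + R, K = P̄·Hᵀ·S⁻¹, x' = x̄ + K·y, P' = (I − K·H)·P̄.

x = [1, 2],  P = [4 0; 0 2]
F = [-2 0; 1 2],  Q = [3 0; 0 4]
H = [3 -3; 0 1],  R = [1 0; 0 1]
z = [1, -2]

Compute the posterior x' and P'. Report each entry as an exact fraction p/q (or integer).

x̄ = F·x = [-2, 5]
P̄ = F·P·Fᵀ + Q = [19 -8; -8 16]
y = z − H·x̄ = [22, -7]
S = H·P̄·Hᵀ + R = [460 -72; -72 17]
K = P̄·Hᵀ·S⁻¹ = [801/2636 538/659; -18/659 544/659]
x' = x̄ + K·y = [-1357/1318, -909/659]
P' = (I − K·H)·P̄ = [2419/2636 538/659; 538/659 544/659]

x' = [-1357/1318, -909/659]
P' = [2419/2636 538/659; 538/659 544/659]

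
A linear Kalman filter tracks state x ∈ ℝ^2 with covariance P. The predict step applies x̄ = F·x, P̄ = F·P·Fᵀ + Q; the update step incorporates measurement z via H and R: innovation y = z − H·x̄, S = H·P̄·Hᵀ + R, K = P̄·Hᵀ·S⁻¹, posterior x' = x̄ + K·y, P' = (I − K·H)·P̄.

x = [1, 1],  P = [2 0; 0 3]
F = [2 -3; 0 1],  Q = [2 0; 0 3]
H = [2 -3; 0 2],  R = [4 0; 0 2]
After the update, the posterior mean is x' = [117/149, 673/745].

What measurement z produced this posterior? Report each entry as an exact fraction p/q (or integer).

z = [-1, 2]

x̄ = F·x = [-1, 1]
P̄ = F·P·Fᵀ + Q = [37 -9; -9 6]
S = H·P̄·Hᵀ + R = [314 -72; -72 26]
K = P̄·Hᵀ·S⁻¹ = [133/298 81/149; -18/745 294/745]
x' − x̄ = [266/149, -72/745] = K·y
y = (KᵀK)⁻¹·Kᵀ·(x' − x̄) = [4, 0]
z = y + H·x̄ = [4, 0] + [-5, 2] = [-1, 2]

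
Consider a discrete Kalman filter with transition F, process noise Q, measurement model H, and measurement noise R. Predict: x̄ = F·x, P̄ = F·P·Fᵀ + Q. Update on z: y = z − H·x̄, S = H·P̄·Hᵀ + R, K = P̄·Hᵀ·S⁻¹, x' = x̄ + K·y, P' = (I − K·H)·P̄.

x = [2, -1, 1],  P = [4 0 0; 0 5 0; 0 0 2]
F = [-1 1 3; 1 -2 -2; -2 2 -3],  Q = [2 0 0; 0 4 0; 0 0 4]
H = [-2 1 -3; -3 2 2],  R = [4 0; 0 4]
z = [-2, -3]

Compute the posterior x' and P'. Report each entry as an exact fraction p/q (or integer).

x̄ = F·x = [0, 2, -9]
P̄ = F·P·Fᵀ + Q = [29 -26 0; -26 36 -16; 0 -16 58]
y = z − H·x̄ = [-31, 11]
S = H·P̄·Hᵀ + R = [878 144; 144 825]
K = P̄·Hᵀ·S⁻¹ = [-8214/117269 -54973/351807; 15868/117269 42010/351807; -28141/117269 16852/117269]
x' = x̄ + K·y = [159199/351807, -310000/351807, 2322/117269]
P' = (I − K·H)·P̄ = [491228/351807 691144/351807 -21416/117269; 691144/351807 1233728/351807 -37664/117269; -21416/117269 -37664/117269 39244/117269]

x' = [159199/351807, -310000/351807, 2322/117269]
P' = [491228/351807 691144/351807 -21416/117269; 691144/351807 1233728/351807 -37664/117269; -21416/117269 -37664/117269 39244/117269]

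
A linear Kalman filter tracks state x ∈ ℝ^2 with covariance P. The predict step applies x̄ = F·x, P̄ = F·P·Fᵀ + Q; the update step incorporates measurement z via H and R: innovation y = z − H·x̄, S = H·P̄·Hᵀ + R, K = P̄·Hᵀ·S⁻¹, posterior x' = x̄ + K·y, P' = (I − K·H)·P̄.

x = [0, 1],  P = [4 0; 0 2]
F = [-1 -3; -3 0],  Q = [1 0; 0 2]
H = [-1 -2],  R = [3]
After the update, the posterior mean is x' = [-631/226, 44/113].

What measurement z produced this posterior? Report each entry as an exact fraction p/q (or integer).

z = [2]

x̄ = F·x = [-3, 0]
P̄ = F·P·Fᵀ + Q = [23 12; 12 38]
S = H·P̄·Hᵀ + R = [226]
K = P̄·Hᵀ·S⁻¹ = [-47/226; -44/113]
x' − x̄ = [47/226, 44/113] = K·y
y = (KᵀK)⁻¹·Kᵀ·(x' − x̄) = [-1]
z = y + H·x̄ = [-1] + [3] = [2]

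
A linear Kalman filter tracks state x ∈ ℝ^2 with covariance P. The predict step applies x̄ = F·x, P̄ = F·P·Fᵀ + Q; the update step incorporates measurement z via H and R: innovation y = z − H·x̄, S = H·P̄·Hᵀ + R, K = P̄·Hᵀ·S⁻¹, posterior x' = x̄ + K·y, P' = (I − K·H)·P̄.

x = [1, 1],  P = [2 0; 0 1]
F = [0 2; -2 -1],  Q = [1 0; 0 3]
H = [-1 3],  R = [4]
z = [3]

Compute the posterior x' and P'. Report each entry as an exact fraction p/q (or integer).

x' = [104/129, 145/129]
P' = [524/129 160/129; 160/129 104/129]

x̄ = F·x = [2, -3]
P̄ = F·P·Fᵀ + Q = [5 -2; -2 12]
y = z − H·x̄ = [14]
S = H·P̄·Hᵀ + R = [129]
K = P̄·Hᵀ·S⁻¹ = [-11/129; 38/129]
x' = x̄ + K·y = [104/129, 145/129]
P' = (I − K·H)·P̄ = [524/129 160/129; 160/129 104/129]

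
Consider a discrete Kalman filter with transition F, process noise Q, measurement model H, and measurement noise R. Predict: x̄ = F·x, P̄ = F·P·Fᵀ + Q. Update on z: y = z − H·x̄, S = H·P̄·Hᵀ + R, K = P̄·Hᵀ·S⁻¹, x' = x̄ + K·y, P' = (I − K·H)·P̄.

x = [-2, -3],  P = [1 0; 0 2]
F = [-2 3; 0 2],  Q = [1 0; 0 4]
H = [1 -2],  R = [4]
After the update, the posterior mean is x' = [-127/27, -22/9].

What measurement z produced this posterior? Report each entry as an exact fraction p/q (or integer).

x̄ = F·x = [-5, -6]
P̄ = F·P·Fᵀ + Q = [23 12; 12 12]
S = H·P̄·Hᵀ + R = [27]
K = P̄·Hᵀ·S⁻¹ = [-1/27; -4/9]
x' − x̄ = [8/27, 32/9] = K·y
y = (KᵀK)⁻¹·Kᵀ·(x' − x̄) = [-8]
z = y + H·x̄ = [-8] + [7] = [-1]

z = [-1]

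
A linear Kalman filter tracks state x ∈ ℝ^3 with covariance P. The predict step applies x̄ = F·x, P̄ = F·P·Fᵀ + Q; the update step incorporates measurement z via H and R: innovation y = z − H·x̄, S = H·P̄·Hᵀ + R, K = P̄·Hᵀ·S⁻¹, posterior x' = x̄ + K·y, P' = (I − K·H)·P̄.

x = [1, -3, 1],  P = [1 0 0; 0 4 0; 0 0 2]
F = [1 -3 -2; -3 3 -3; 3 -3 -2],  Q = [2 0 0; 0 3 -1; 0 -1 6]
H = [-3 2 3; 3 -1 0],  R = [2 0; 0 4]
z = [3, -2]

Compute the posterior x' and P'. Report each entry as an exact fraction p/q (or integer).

x' = [-186392/115421, -346410/115421, 155641/115421]
P' = [283159/115421 713565/115421 -185555/115421; 713565/115421 2190003/115421 -724721/115421; -185555/115421 -724721/115421 315469/115421]

x̄ = F·x = [8, -15, 10]
P̄ = F·P·Fᵀ + Q = [47 -27 47; -27 66 -34; 47 -34 59]
y = z − H·x̄ = [27, -41]
S = H·P̄·Hᵀ + R = [290 -273; -273 655]
K = P̄·Hᵀ·S⁻¹ = [10494/115421 33978/115421; 32574/115421 -12327/115421; 26815/115421 42014/115421]
x' = x̄ + K·y = [-186392/115421, -346410/115421, 155641/115421]
P' = (I − K·H)·P̄ = [283159/115421 713565/115421 -185555/115421; 713565/115421 2190003/115421 -724721/115421; -185555/115421 -724721/115421 315469/115421]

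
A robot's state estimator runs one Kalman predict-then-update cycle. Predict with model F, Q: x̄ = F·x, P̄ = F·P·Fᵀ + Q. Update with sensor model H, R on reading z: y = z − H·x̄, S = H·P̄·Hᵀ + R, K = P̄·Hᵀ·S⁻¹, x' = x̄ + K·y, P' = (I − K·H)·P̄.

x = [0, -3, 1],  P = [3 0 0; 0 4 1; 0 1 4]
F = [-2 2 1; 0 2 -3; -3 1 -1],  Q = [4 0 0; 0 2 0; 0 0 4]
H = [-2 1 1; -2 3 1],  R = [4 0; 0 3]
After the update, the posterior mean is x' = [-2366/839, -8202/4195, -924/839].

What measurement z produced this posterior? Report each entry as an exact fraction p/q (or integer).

x̄ = F·x = [-5, -9, -4]
P̄ = F·P·Fᵀ + Q = [40 0 21; 0 42 15; 21 15 37]
S = H·P̄·Hᵀ + R = [189 299; 299 584]
K = P̄·Hᵀ·S⁻¹ = [-3363/4195 1298/4195; -8871/20975 9606/20975; -1224/4195 914/4195]
x' − x̄ = [1829/839, 29553/4195, 2432/839] = K·y
y = (KᵀK)⁻¹·Kᵀ·(x' − x̄) = [5, 20]
z = y + H·x̄ = [5, 20] + [-3, -21] = [2, -1]

z = [2, -1]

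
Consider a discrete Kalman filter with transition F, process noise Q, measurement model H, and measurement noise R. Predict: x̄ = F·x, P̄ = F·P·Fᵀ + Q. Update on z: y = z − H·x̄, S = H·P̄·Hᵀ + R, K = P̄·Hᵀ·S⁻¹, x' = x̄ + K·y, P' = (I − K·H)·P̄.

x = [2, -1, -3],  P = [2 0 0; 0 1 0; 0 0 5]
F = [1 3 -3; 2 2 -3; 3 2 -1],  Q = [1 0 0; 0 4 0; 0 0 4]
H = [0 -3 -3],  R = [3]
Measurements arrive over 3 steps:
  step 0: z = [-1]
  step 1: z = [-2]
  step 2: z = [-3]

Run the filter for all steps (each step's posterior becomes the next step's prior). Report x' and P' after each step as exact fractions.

step 0: x' = [-642/463, 217/463, -45/463], P' = [6219/463 2833/463 -2751/463; 2833/463 2851/463 -2759/463; -2751/463 -2759/463 2821/463]
step 1: x' = [1217501/421300, 510619/421300, -23037/42130], P' = [35309779/1685200 12810401/1685200 -1253893/168520; 12810401/1685200 8866219/1685200 -857607/168520; -1253893/168520 -857607/168520 88475/16852]
step 2: x' = [-299013676/389781283, -132977703/389781283, 1511746/1123289], P' = [146705176196/7405844377 53283399672/7405844377 -150451940/21342491; 53283399672/7405844377 37915870330/7405844377 -105730340/21342491; -150451940/21342491 -105730340/21342491 109305587/21342491]

step 0: x̄ = F·x = [8, 11, 7]
step 0: P̄ = F·P·Fᵀ + Q = [57 55 27; 55 61 31; 27 31 31]
step 0: y = z − H·x̄ = [53]
step 0: S = H·P̄·Hᵀ + R = [1389]
step 0: K = P̄·Hᵀ·S⁻¹ = [-82/463; -92/463; -62/463]
step 0: x' = x̄ + K·y = [-642/463, 217/463, -45/463]
step 0: P' = (I − K·H)·P̄ = [6219/463 2833/463 -2751/463; 2833/463 2851/463 -2759/463; -2751/463 -2759/463 2821/463]
step 1: x̄ = F·x = [144/463, -715/463, -1447/463]
step 1: P̄ = F·P·Fᵀ + Q = [140896/463 143741/463 127730/463; 143741/463 152305/463 137844/463; 127730/463 137844/463 133586/463]
step 1: y = z − H·x̄ = [-7412/463]
step 1: S = H·P̄·Hᵀ + R = [5055600/463]
step 1: K = P̄·Hᵀ·S⁻¹ = [-271471/1685200; -290149/1685200; -27143/168520]
step 1: x' = x̄ + K·y = [1217501/421300, 510619/421300, -23037/42130]
step 1: P' = (I − K·H)·P̄ = [35309779/1685200 12810401/1685200 -1253893/168520; 12810401/1685200 8866219/1685200 -857607/168520; -1253893/168520 -857607/168520 88475/16852]
step 2: x̄ = F·x = [860117/105325, 82947/8426, 4904111/421300]
step 2: P̄ = F·P·Fᵀ + Q = [31430231/105325 2737095/8426 132289373/421300; 2737095/8426 6189355/16852 12170137/33704; 132289373/421300 12170137/33704 632103859/1685200]
step 2: y = z − H·x̄ = [25890483/421300]
step 2: S = H·P̄·Hᵀ + R = [22217533131/1685200]
step 2: K = P̄·Hᵀ·S⁻¹ = [-1076576492/7405844377; -1227442350/7405844377; -3575247/21342491]
step 2: x' = x̄ + K·y = [-299013676/389781283, -132977703/389781283, 1511746/1123289]
step 2: P' = (I − K·H)·P̄ = [146705176196/7405844377 53283399672/7405844377 -150451940/21342491; 53283399672/7405844377 37915870330/7405844377 -105730340/21342491; -150451940/21342491 -105730340/21342491 109305587/21342491]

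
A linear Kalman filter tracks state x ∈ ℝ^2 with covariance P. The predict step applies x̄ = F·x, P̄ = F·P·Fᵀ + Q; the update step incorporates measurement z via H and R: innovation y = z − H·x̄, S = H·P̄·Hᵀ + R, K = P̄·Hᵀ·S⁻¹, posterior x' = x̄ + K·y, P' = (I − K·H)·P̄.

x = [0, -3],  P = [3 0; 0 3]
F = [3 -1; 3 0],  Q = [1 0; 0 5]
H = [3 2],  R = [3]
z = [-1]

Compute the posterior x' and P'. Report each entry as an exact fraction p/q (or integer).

x̄ = F·x = [3, 0]
P̄ = F·P·Fᵀ + Q = [31 27; 27 32]
y = z − H·x̄ = [-10]
S = H·P̄·Hᵀ + R = [734]
K = P̄·Hᵀ·S⁻¹ = [147/734; 145/734]
x' = x̄ + K·y = [366/367, -725/367]
P' = (I − K·H)·P̄ = [1145/734 -1497/734; -1497/734 2463/734]

x' = [366/367, -725/367]
P' = [1145/734 -1497/734; -1497/734 2463/734]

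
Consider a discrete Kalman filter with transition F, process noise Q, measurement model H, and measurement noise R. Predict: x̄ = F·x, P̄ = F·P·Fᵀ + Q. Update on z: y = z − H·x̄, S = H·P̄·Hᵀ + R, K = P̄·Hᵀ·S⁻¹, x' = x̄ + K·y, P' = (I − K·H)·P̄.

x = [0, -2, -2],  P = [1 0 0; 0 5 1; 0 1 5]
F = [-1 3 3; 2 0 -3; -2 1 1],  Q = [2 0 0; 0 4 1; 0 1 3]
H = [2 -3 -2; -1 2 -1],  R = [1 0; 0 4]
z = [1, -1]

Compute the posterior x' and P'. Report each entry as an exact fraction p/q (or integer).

x̄ = F·x = [-12, 6, -4]
P̄ = F·P·Fᵀ + Q = [111 -56 38; -56 53 -21; 38 -21 19]
y = z − H·x̄ = [35, -29]
S = H·P̄·Hᵀ + R = [1114 -873; -873 730]
K = P̄·Hᵀ·S⁻¹ = [1367/51091 -16632/51091; -7411/51091 3945/51091; -12697/51091 -22113/51091]
x' = x̄ + K·y = [-82919/51091, -67244/51091, -7482/51091]
P' = (I − K·H)·P̄ = [900911/51091 495603/51091 156823/51091; 495603/51091 288769/51091 66155/51091; 156823/51091 66155/51091 63939/51091]

x' = [-82919/51091, -67244/51091, -7482/51091]
P' = [900911/51091 495603/51091 156823/51091; 495603/51091 288769/51091 66155/51091; 156823/51091 66155/51091 63939/51091]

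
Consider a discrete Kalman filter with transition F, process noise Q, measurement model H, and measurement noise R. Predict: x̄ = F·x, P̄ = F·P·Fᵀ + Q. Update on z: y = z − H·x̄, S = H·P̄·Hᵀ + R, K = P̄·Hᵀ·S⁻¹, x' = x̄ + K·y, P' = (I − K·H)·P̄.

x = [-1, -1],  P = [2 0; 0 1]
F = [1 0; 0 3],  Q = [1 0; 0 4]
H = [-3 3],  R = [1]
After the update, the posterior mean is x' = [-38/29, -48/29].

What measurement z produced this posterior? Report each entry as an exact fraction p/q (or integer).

z = [-1]

x̄ = F·x = [-1, -3]
P̄ = F·P·Fᵀ + Q = [3 0; 0 13]
S = H·P̄·Hᵀ + R = [145]
K = P̄·Hᵀ·S⁻¹ = [-9/145; 39/145]
x' − x̄ = [-9/29, 39/29] = K·y
y = (KᵀK)⁻¹·Kᵀ·(x' − x̄) = [5]
z = y + H·x̄ = [5] + [-6] = [-1]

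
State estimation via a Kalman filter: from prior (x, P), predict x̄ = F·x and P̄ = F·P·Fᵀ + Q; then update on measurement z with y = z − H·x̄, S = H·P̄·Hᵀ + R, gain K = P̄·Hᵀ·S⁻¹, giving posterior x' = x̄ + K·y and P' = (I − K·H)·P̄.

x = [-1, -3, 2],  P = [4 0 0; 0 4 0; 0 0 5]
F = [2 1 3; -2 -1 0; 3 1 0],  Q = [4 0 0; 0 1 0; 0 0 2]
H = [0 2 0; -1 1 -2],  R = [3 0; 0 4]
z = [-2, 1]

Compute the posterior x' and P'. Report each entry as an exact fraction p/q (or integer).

x̄ = F·x = [1, 5, -6]
P̄ = F·P·Fᵀ + Q = [69 -20 28; -20 21 -28; 28 -28 42]
y = z − H·x̄ = [-12, -15]
S = H·P̄·Hᵀ + R = [87 194; 194 526]
K = P̄·Hᵀ·S⁻¹ = [3545/4063 -4855/8126; 1637/4063 291/8126; -1148/4063 -658/4063]
x' = x̄ + K·y = [-4129/8126, -3023/8126, -732/4063]
P' = (I − K·H)·P̄ = [140319/8126 10635/8126 -27566/4063; 10635/8126 4911/8126 -1722/4063; -27566/4063 -1722/4063 14238/4063]

x' = [-4129/8126, -3023/8126, -732/4063]
P' = [140319/8126 10635/8126 -27566/4063; 10635/8126 4911/8126 -1722/4063; -27566/4063 -1722/4063 14238/4063]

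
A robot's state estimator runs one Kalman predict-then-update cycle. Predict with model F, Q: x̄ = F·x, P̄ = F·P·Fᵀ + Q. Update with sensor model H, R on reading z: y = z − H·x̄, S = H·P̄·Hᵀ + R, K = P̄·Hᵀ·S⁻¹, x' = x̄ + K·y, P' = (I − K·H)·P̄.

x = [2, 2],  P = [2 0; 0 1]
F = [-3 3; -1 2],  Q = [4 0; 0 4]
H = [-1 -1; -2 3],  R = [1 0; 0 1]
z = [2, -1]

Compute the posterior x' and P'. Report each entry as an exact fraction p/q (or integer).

x̄ = F·x = [0, 2]
P̄ = F·P·Fᵀ + Q = [31 12; 12 10]
y = z − H·x̄ = [4, -7]
S = H·P̄·Hᵀ + R = [66 20; 20 71]
K = P̄·Hᵀ·S⁻¹ = [-2533/4286 -428/2143; -841/2143 418/2143]
x' = x̄ + K·y = [-2070/2143, -2004/2143]
P' = (I − K·H)·P̄ = [1691/4286 421/2143; 421/2143 420/2143]

x' = [-2070/2143, -2004/2143]
P' = [1691/4286 421/2143; 421/2143 420/2143]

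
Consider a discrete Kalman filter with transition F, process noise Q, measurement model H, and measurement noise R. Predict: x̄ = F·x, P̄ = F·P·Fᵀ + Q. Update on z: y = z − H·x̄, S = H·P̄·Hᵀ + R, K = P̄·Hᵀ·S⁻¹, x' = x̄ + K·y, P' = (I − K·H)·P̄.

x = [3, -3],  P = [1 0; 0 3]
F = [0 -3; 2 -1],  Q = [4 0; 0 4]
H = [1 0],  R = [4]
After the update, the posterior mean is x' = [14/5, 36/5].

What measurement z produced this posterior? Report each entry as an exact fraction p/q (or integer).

z = [2]

x̄ = F·x = [9, 9]
P̄ = F·P·Fᵀ + Q = [31 9; 9 11]
S = H·P̄·Hᵀ + R = [35]
K = P̄·Hᵀ·S⁻¹ = [31/35; 9/35]
x' − x̄ = [-31/5, -9/5] = K·y
y = (KᵀK)⁻¹·Kᵀ·(x' − x̄) = [-7]
z = y + H·x̄ = [-7] + [9] = [2]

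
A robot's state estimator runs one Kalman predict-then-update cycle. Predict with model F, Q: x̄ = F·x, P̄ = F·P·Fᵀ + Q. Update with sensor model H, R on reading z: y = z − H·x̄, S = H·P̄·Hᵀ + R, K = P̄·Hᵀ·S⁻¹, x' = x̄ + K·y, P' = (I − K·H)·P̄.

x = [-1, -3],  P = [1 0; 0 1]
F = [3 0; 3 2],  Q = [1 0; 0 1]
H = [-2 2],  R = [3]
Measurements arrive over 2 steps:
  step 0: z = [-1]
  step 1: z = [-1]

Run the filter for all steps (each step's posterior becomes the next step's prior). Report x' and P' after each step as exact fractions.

step 0: x' = [-103/27, -133/27], P' = [266/27 263/27; 263/27 278/27]
step 1: x' = [743/949, 9/73], P' = [69083/4745 5672/365; 5672/365 6299/365]

step 0: x̄ = F·x = [-3, -9]
step 0: P̄ = F·P·Fᵀ + Q = [10 9; 9 14]
step 0: y = z − H·x̄ = [11]
step 0: S = H·P̄·Hᵀ + R = [27]
step 0: K = P̄·Hᵀ·S⁻¹ = [-2/27; 10/27]
step 0: x' = x̄ + K·y = [-103/27, -133/27]
step 0: P' = (I − K·H)·P̄ = [266/27 263/27; 263/27 278/27]
step 1: x̄ = F·x = [-103/9, -575/27]
step 1: P̄ = F·P·Fᵀ + Q = [269/3 1324/9; 1324/9 6689/27]
step 1: y = z − H·x̄ = [505/27]
step 1: S = H·P̄·Hᵀ + R = [4745/27]
step 1: K = P̄·Hᵀ·S⁻¹ = [3102/4745; 418/365]
step 1: x' = x̄ + K·y = [743/949, 9/73]
step 1: P' = (I − K·H)·P̄ = [69083/4745 5672/365; 5672/365 6299/365]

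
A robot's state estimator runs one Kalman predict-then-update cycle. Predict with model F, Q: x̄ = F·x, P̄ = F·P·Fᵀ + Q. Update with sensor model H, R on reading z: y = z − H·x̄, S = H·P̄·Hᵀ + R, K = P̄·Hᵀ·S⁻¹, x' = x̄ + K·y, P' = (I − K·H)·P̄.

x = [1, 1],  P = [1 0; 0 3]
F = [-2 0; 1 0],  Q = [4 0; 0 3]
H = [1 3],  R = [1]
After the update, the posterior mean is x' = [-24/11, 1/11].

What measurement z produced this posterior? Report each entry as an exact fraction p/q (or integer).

x̄ = F·x = [-2, 1]
P̄ = F·P·Fᵀ + Q = [8 -2; -2 4]
S = H·P̄·Hᵀ + R = [33]
K = P̄·Hᵀ·S⁻¹ = [2/33; 10/33]
x' − x̄ = [-2/11, -10/11] = K·y
y = (KᵀK)⁻¹·Kᵀ·(x' − x̄) = [-3]
z = y + H·x̄ = [-3] + [1] = [-2]

z = [-2]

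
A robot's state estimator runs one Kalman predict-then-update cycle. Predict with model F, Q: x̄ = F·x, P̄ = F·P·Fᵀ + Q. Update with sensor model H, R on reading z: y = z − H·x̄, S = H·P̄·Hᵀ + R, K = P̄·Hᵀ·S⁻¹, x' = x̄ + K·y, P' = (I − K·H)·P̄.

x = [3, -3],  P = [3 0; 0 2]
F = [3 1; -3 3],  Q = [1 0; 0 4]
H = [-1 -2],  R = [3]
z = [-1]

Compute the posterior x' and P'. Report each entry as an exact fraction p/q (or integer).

x̄ = F·x = [6, -18]
P̄ = F·P·Fᵀ + Q = [30 -21; -21 49]
y = z − H·x̄ = [-31]
S = H·P̄·Hᵀ + R = [145]
K = P̄·Hᵀ·S⁻¹ = [12/145; -77/145]
x' = x̄ + K·y = [498/145, -223/145]
P' = (I − K·H)·P̄ = [4206/145 -2121/145; -2121/145 1176/145]

x' = [498/145, -223/145]
P' = [4206/145 -2121/145; -2121/145 1176/145]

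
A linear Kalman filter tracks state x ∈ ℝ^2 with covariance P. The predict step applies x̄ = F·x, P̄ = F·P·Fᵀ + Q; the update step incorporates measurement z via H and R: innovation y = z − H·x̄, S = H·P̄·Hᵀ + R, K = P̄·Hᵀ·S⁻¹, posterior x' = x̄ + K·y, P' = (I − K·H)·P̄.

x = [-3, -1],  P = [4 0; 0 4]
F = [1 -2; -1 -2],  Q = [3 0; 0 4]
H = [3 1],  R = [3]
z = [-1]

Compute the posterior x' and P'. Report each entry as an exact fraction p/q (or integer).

x̄ = F·x = [-1, 5]
P̄ = F·P·Fᵀ + Q = [23 12; 12 24]
y = z − H·x̄ = [-3]
S = H·P̄·Hᵀ + R = [306]
K = P̄·Hᵀ·S⁻¹ = [9/34; 10/51]
x' = x̄ + K·y = [-61/34, 75/17]
P' = (I − K·H)·P̄ = [53/34 -66/17; -66/17 208/17]

x' = [-61/34, 75/17]
P' = [53/34 -66/17; -66/17 208/17]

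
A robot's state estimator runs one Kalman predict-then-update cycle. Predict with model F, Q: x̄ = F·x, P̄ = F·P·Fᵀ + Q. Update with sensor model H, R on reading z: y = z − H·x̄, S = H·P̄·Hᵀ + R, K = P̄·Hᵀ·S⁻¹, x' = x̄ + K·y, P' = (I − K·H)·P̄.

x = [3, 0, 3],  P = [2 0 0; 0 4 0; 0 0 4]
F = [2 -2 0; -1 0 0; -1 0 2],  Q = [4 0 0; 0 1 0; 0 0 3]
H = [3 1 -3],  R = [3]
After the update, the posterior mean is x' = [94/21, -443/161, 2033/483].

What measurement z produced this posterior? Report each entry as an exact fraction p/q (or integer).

x̄ = F·x = [6, -3, 3]
P̄ = F·P·Fᵀ + Q = [28 -4 -4; -4 3 2; -4 2 21]
S = H·P̄·Hᵀ + R = [483]
K = P̄·Hᵀ·S⁻¹ = [4/21; -5/161; -73/483]
x' − x̄ = [-32/21, 40/161, 584/483] = K·y
y = (KᵀK)⁻¹·Kᵀ·(x' − x̄) = [-8]
z = y + H·x̄ = [-8] + [6] = [-2]

z = [-2]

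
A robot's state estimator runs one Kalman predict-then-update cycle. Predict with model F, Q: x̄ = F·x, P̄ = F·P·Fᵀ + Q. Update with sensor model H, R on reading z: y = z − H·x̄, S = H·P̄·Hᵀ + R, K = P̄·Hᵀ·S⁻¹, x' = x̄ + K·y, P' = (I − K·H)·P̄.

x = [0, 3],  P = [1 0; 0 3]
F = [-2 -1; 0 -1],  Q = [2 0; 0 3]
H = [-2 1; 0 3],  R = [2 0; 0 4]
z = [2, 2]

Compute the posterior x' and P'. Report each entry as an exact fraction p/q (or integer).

x̄ = F·x = [-3, -3]
P̄ = F·P·Fᵀ + Q = [9 3; 3 6]
y = z − H·x̄ = [-1, 11]
S = H·P̄·Hᵀ + R = [32 0; 0 58]
K = P̄·Hᵀ·S⁻¹ = [-15/32 9/58; 0 9/29]
x' = x̄ + K·y = [-765/928, 12/29]
P' = (I − K·H)·P̄ = [531/928 6/29; 6/29 12/29]

x' = [-765/928, 12/29]
P' = [531/928 6/29; 6/29 12/29]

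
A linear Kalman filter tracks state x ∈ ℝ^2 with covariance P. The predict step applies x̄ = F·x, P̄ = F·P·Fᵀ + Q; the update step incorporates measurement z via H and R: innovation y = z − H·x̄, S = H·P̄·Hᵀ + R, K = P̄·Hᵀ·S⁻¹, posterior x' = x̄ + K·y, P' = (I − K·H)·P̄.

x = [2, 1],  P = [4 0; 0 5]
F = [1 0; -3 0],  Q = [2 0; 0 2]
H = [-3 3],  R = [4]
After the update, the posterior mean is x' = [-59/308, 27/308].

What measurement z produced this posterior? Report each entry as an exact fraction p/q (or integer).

z = [1]

x̄ = F·x = [2, -6]
P̄ = F·P·Fᵀ + Q = [6 -12; -12 38]
S = H·P̄·Hᵀ + R = [616]
K = P̄·Hᵀ·S⁻¹ = [-27/308; 75/308]
x' − x̄ = [-675/308, 1875/308] = K·y
y = (KᵀK)⁻¹·Kᵀ·(x' − x̄) = [25]
z = y + H·x̄ = [25] + [-24] = [1]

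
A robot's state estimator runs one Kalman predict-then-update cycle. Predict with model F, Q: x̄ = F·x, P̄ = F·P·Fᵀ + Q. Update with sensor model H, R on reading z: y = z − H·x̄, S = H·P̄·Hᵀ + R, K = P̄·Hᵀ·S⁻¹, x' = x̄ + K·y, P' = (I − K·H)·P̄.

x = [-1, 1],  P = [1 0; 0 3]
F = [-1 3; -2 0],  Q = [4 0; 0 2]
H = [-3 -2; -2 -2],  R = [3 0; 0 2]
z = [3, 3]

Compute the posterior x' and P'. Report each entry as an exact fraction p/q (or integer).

x' = [-1066/967, -84/967]
P' = [1976/967 -2250/967; -2250/967 2838/967]

x̄ = F·x = [4, 2]
P̄ = F·P·Fᵀ + Q = [32 2; 2 6]
y = z − H·x̄ = [19, 15]
S = H·P̄·Hᵀ + R = [339 236; 236 170]
K = P̄·Hᵀ·S⁻¹ = [-476/967 274/967; 358/967 -588/967]
x' = x̄ + K·y = [-1066/967, -84/967]
P' = (I − K·H)·P̄ = [1976/967 -2250/967; -2250/967 2838/967]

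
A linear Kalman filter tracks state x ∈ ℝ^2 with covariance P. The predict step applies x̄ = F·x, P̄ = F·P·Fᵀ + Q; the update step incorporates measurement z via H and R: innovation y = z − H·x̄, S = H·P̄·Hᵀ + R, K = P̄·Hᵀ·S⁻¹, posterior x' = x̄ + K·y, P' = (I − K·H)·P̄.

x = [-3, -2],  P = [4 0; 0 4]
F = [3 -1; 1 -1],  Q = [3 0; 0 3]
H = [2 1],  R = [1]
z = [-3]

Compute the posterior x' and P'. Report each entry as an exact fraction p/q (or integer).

x' = [-64/31, 67/62]
P' = [65/62 -209/124; -209/124 879/248]

x̄ = F·x = [-7, -1]
P̄ = F·P·Fᵀ + Q = [43 16; 16 11]
y = z − H·x̄ = [12]
S = H·P̄·Hᵀ + R = [248]
K = P̄·Hᵀ·S⁻¹ = [51/124; 43/248]
x' = x̄ + K·y = [-64/31, 67/62]
P' = (I − K·H)·P̄ = [65/62 -209/124; -209/124 879/248]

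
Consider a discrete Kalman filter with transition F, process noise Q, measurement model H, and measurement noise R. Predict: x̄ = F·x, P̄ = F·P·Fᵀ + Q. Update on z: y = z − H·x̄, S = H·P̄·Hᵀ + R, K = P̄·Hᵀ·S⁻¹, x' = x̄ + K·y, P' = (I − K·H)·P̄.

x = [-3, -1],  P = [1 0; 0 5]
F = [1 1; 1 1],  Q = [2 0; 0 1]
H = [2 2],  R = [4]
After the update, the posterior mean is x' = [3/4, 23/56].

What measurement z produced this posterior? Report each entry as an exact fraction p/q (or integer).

x̄ = F·x = [-4, -4]
P̄ = F·P·Fᵀ + Q = [8 6; 6 7]
S = H·P̄·Hᵀ + R = [112]
K = P̄·Hᵀ·S⁻¹ = [1/4; 13/56]
x' − x̄ = [19/4, 247/56] = K·y
y = (KᵀK)⁻¹·Kᵀ·(x' − x̄) = [19]
z = y + H·x̄ = [19] + [-16] = [3]

z = [3]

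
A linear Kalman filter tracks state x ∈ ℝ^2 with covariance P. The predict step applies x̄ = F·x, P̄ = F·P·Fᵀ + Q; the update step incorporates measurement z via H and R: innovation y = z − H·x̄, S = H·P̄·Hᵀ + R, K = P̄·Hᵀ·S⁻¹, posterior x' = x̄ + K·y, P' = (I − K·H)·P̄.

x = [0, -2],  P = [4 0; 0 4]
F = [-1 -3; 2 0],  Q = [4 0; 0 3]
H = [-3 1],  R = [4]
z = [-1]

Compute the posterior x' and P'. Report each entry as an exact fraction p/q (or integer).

x̄ = F·x = [6, 0]
P̄ = F·P·Fᵀ + Q = [44 -8; -8 19]
y = z − H·x̄ = [17]
S = H·P̄·Hᵀ + R = [467]
K = P̄·Hᵀ·S⁻¹ = [-140/467; 43/467]
x' = x̄ + K·y = [422/467, 731/467]
P' = (I − K·H)·P̄ = [948/467 2284/467; 2284/467 7024/467]

x' = [422/467, 731/467]
P' = [948/467 2284/467; 2284/467 7024/467]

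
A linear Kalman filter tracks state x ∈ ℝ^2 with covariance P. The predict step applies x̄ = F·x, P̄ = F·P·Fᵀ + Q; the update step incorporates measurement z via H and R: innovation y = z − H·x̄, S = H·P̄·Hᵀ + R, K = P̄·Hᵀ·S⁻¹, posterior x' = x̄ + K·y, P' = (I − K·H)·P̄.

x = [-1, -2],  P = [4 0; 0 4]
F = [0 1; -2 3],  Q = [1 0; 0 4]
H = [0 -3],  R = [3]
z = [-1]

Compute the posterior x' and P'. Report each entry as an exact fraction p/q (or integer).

x' = [-14/13, 4/13]
P' = [413/169 12/169; 12/169 56/169]

x̄ = F·x = [-2, -4]
P̄ = F·P·Fᵀ + Q = [5 12; 12 56]
y = z − H·x̄ = [-13]
S = H·P̄·Hᵀ + R = [507]
K = P̄·Hᵀ·S⁻¹ = [-12/169; -56/169]
x' = x̄ + K·y = [-14/13, 4/13]
P' = (I − K·H)·P̄ = [413/169 12/169; 12/169 56/169]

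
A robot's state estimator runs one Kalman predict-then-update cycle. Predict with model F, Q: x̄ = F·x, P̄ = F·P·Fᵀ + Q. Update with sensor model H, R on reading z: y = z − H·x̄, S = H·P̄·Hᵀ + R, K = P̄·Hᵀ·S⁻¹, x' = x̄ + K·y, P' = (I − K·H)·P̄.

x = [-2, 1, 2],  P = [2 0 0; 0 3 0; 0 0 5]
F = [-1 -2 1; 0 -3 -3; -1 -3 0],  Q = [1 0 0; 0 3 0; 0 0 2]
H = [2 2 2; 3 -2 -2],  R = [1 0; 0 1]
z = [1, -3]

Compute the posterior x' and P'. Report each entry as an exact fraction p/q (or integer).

x̄ = F·x = [2, -9, -1]
P̄ = F·P·Fᵀ + Q = [20 3 20; 3 75 27; 20 27 31]
y = z − H·x̄ = [17, -29]
S = H·P̄·Hᵀ + R = [905 -474; -474 545]
K = P̄·Hᵀ·S⁻¹ = [53506/268549 53434/268549; 22020/268549 -76935/268549; 58476/268549 23264/268549]
x' = x̄ + K·y = [-102886/268549, 188514/268549, 50887/268549]
P' = (I − K·H)·P̄ = [21388/268549 -10983/268549 16348/268549; -10983/268549 514650/268549 -492657/268549; 16348/268549 -492657/268549 505547/268549]

x' = [-102886/268549, 188514/268549, 50887/268549]
P' = [21388/268549 -10983/268549 16348/268549; -10983/268549 514650/268549 -492657/268549; 16348/268549 -492657/268549 505547/268549]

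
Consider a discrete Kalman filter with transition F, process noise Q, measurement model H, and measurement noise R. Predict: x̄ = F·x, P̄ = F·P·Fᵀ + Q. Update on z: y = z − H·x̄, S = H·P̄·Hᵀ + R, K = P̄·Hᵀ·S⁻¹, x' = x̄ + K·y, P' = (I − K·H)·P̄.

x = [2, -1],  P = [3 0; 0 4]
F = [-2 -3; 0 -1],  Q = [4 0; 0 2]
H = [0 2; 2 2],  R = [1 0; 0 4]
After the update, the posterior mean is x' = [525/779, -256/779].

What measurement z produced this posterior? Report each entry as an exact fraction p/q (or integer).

z = [-1, 1]

x̄ = F·x = [-1, 1]
P̄ = F·P·Fᵀ + Q = [52 12; 12 6]
S = H·P̄·Hᵀ + R = [25 72; 72 332]
K = P̄·Hᵀ·S⁻¹ = [-312/779 368/779; 348/779 9/779]
x' − x̄ = [1304/779, -1035/779] = K·y
y = (KᵀK)⁻¹·Kᵀ·(x' − x̄) = [-3, 1]
z = y + H·x̄ = [-3, 1] + [2, 0] = [-1, 1]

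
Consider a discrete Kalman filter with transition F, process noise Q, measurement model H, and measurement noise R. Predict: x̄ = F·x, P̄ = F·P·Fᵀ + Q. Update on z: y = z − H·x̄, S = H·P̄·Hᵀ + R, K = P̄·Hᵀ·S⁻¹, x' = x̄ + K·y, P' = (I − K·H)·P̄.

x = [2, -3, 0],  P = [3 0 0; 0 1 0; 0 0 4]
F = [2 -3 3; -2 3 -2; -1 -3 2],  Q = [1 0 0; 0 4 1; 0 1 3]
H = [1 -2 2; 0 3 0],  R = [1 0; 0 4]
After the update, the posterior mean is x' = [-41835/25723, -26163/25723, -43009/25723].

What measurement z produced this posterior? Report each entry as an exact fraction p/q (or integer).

z = [-3, -3]

x̄ = F·x = [13, -13, 7]
P̄ = F·P·Fᵀ + Q = [58 -45 27; -45 41 -18; 27 -18 31]
S = H·P̄·Hᵀ + R = [779 -489; -489 373]
K = P̄·Hᵀ·S⁻¹ = [9331/51446 -6387/51446; -326/25723 8055/25723; 20219/51446 19059/51446]
x' − x̄ = [-376234/25723, 308236/25723, -223070/25723] = K·y
y = (KᵀK)⁻¹·Kᵀ·(x' − x̄) = [-56, 36]
z = y + H·x̄ = [-56, 36] + [53, -39] = [-3, -3]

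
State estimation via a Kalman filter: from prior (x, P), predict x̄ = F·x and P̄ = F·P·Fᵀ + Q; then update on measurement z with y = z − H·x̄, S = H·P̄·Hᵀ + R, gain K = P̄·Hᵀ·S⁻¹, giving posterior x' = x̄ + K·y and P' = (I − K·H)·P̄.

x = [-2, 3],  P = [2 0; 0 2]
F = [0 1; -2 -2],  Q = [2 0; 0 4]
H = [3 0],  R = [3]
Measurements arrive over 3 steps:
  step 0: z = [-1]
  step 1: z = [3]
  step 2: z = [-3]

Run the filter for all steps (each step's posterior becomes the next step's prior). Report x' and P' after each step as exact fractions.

step 0: x̄ = F·x = [3, -2]
step 0: P̄ = F·P·Fᵀ + Q = [4 -4; -4 20]
step 0: y = z − H·x̄ = [-10]
step 0: S = H·P̄·Hᵀ + R = [39]
step 0: K = P̄·Hᵀ·S⁻¹ = [4/13; -4/13]
step 0: x' = x̄ + K·y = [-1/13, 14/13]
step 0: P' = (I − K·H)·P̄ = [4/13 -4/13; -4/13 212/13]
step 1: x̄ = F·x = [14/13, -2]
step 1: P̄ = F·P·Fᵀ + Q = [238/13 -32; -32 68]
step 1: y = z − H·x̄ = [-3/13]
step 1: S = H·P̄·Hᵀ + R = [2181/13]
step 1: K = P̄·Hᵀ·S⁻¹ = [238/727; -416/727]
step 1: x' = x̄ + K·y = [728/727, -1358/727]
step 1: P' = (I − K·H)·P̄ = [238/727 -416/727; -416/727 9500/727]
step 2: x̄ = F·x = [-1358/727, 1260/727]
step 2: P̄ = F·P·Fᵀ + Q = [10954/727 -18168/727; -18168/727 38532/727]
step 2: y = z − H·x̄ = [1893/727]
step 2: S = H·P̄·Hᵀ + R = [100767/727]
step 2: K = P̄·Hᵀ·S⁻¹ = [10954/33589; -18168/33589]
step 2: x' = x̄ + K·y = [-34220/33589, 10908/33589]
step 2: P' = (I − K·H)·P̄ = [10954/33589 -18168/33589; -18168/33589 418188/33589]

step 0: x' = [-1/13, 14/13], P' = [4/13 -4/13; -4/13 212/13]
step 1: x' = [728/727, -1358/727], P' = [238/727 -416/727; -416/727 9500/727]
step 2: x' = [-34220/33589, 10908/33589], P' = [10954/33589 -18168/33589; -18168/33589 418188/33589]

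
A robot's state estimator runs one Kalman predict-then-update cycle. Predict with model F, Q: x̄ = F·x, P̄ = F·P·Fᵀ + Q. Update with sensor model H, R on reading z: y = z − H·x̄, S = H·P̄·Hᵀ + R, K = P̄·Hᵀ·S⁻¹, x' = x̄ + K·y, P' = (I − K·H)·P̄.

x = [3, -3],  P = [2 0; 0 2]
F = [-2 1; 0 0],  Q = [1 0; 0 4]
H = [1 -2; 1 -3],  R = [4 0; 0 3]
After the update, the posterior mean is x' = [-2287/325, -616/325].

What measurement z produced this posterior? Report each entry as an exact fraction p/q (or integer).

z = [-3, -1]

x̄ = F·x = [-9, 0]
P̄ = F·P·Fᵀ + Q = [11 0; 0 4]
S = H·P̄·Hᵀ + R = [31 35; 35 50]
K = P̄·Hᵀ·S⁻¹ = [33/65 -44/325; 4/65 -92/325]
x' − x̄ = [638/325, -616/325] = K·y
y = (KᵀK)⁻¹·Kᵀ·(x' − x̄) = [6, 8]
z = y + H·x̄ = [6, 8] + [-9, -9] = [-3, -1]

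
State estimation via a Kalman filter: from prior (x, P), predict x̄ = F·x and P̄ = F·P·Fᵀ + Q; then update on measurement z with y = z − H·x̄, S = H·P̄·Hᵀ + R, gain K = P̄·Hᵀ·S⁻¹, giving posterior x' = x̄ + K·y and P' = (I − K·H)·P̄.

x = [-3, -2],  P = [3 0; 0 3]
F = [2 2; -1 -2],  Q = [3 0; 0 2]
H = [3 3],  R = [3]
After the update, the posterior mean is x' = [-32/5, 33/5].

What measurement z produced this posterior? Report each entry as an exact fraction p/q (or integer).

x̄ = F·x = [-10, 7]
P̄ = F·P·Fᵀ + Q = [27 -18; -18 17]
S = H·P̄·Hᵀ + R = [75]
K = P̄·Hᵀ·S⁻¹ = [9/25; -1/25]
x' − x̄ = [18/5, -2/5] = K·y
y = (KᵀK)⁻¹·Kᵀ·(x' − x̄) = [10]
z = y + H·x̄ = [10] + [-9] = [1]

z = [1]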